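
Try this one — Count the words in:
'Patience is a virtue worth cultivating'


Split into words: Patience | is | a | virtue | worth | cultivating = 6 words.

6


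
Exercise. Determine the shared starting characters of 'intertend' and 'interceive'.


Compare from the start: 5 characters match: 'inter'. Mismatch at position 6: 't' vs 'c'.

inter


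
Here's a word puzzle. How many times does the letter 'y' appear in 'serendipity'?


Letter 'y' in 'serendipity': found at position(s) 11 = 1 occurrence(s).

1


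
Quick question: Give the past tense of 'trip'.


Apply rule: Double final consonant and add -ed. 'trip' becomes 'tripped'.

tripped


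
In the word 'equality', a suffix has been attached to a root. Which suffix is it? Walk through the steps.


The word 'equality' = 'equal' (root) + '-ity' (suffix). The suffix is '-ity'.

ity


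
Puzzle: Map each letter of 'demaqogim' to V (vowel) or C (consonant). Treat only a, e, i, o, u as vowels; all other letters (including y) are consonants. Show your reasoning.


Letter mapping: d = C, e = V, m = C, a = V, q = C, o = V, g = C, i = V, m = C.

CVCVCVCVC


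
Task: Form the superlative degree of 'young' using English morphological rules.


Apply superlative formation (add -est): 'young' -> 'youngest'.

youngest


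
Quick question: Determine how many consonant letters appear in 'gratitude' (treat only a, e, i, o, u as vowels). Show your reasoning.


Consonants in 'gratitude': g, r, t, t, d = 5 consonants.

5


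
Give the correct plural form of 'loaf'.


Apply rule: Change -f to -ves. 'loaf' becomes 'loaves'.

loaves


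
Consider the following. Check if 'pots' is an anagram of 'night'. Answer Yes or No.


Sorted letters of 'pots': 'opst'
Sorted letters of 'night': 'ghint'
They do not match.

No


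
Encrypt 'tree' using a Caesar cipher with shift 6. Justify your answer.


Shift each letter by 6: t -> z, r -> x, e -> k, e -> k. Result: 'zxkk'.

zxkk


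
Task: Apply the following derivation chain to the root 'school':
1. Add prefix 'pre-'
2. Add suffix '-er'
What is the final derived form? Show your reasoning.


Step 1: Add prefix 'pre-' to 'school' = 'preschool'
Step 2: Add suffix '-er' to 'preschool' = 'preschooler'

preschooler


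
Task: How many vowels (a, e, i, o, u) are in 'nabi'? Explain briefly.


Vowels in 'nabi': a, i = 2 vowels.

2


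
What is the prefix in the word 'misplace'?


The word 'misplace' = 'mis' (prefix) + 'place' (root). The prefix is 'mis'.

mis


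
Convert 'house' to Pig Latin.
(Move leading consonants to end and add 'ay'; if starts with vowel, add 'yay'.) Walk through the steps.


'house': move consonant cluster 'h' to end and add 'ay': 'ousehay'.

ousehay


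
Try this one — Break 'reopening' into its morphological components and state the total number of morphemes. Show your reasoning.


Step 1: Identify prefix: 're' (meaning: again)
Step 2: Identify root: 'open'
Step 3: Identify suffix(es): 'ing'
Decomposition: re- (prefix: again) + open (root) + -ing (suffix: ongoing action)
Total morphemes: 3

3 morphemes (re- (prefix: again) + open (root) + -ing (suffix: ongoing action))


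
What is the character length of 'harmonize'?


Spell out 'harmonize' and number each letter: h(1), a(2), r(3), m(4), o(5), n(6), i(7), z(8), e(9). Total: 9 letters.

9


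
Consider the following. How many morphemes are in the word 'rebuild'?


Decomposition: re- (prefix) + build (root) = 2 morpheme(s)

2 morphemes


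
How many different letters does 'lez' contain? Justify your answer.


Unique letters in 'lez': {e, l, z} = 3 distinct letters.

3


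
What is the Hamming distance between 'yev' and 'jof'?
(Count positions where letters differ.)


Alignment:
Position 1: 'y' vs 'j' = DIFFER
Position 2: 'e' vs 'o' = DIFFER
Position 3: 'v' vs 'f' = DIFFER
Total differences: 3

3


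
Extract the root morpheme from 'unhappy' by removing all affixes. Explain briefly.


Remove prefix 'un' from 'unhappy' to get root 'happy'.

happy


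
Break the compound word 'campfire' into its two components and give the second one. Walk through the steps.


Split 'campfire' into 'camp' + 'fire'. The second part is 'fire'.

fire


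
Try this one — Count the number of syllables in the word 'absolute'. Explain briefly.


Break 'absolute' into syllables: ab-so-lute -> ab | so | lute = 3 syllables

3 syllables


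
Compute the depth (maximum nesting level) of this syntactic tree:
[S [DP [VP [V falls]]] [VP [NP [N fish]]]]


Count bracket nesting levels:
'[' at pos 0: depth = 1
'[' at pos 3: depth = 2
'[' at pos 7: depth = 3
'[' at pos 11: depth = 4
'[' at pos 23: depth = 2
'[' at pos 27: depth = 3
'[' at pos 31: depth = 4
Maximum depth reached: 4

4


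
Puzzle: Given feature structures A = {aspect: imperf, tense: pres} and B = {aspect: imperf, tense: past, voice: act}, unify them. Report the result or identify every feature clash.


Compare features:
aspect: A=imperf vs B=imperf -> unified: imperf
tense: A=pres vs B=past -> CLASH
voice: A=_ vs B=act -> unified: act
Clash detected on feature 'tense' (pres vs past); unification fails.

CLASH on 'tense' (pres vs past)


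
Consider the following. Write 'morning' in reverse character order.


Reverse 'morning' character by character: 'gninrom'.

gninrom


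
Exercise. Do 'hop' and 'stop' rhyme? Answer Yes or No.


Rime (stressed vowel + following sounds) of 'hop': -op = /ɒp/
Rime of 'stop': -op = /ɒp/
/ɒp/ and /ɒp/ are the same ending sound, so the words rhyme.

Yes


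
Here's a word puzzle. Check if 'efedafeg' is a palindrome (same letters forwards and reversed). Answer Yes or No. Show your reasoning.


Forward: 'efedafeg'
Reversed: 'gefadefe'
They differ.

No


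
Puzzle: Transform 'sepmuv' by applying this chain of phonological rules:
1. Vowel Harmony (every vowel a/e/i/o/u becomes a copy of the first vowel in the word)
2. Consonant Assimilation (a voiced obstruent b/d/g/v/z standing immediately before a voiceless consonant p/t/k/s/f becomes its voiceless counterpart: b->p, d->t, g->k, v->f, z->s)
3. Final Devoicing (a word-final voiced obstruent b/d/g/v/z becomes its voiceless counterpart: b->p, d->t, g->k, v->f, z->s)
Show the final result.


Starting form: 'sepmuv'
Rule 1: Vowel Harmony: all vowels become 'e' (matching first vowel). 'sepmuv' -> 'sepmev'
Rule 2: Consonant Assimilation: no voiced obstruent (b/d/g/v/z) stands immediately before a voiceless consonant (p/t/k/s/f). No change.
Rule 3: Final Devoicing: word-final voiced obstruent 'v' becomes voiceless 'f'. 'sepmev' -> 'sepmef'
Final form: 'sepmef'

sepmef


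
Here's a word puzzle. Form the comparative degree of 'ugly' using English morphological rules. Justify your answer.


Apply comparative formation (consonant + y: change y to i, add -er): 'ugly' -> 'uglier'.

uglier


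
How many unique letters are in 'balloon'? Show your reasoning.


Unique letters in 'balloon': {a, b, l, n, o} = 5 distinct letters.

5


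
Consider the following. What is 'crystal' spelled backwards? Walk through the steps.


Reverse 'crystal' character by character: 'latsyrc'.

latsyrc


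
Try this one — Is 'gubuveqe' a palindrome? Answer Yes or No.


Forward: 'gubuveqe'
Reversed: 'eqevubug'
They differ.

No


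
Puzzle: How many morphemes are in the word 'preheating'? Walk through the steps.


Decomposition: pre- (prefix) + heat (root) + -ing (suffix) = 3 morpheme(s)

3 morphemes


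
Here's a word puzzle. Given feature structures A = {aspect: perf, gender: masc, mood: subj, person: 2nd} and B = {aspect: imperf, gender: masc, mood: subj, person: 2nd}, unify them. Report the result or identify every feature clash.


Compare features:
aspect: A=perf vs B=imperf -> CLASH
gender: A=masc vs B=masc -> unified: masc
mood: A=subj vs B=subj -> unified: subj
person: A=2nd vs B=2nd -> unified: 2nd
Clash detected on feature 'aspect' (perf vs imperf); unification fails.

CLASH on 'aspect' (perf vs imperf)


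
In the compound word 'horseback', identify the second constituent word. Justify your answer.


Split 'horseback' into 'horse' + 'back'. The second part is 'back'.

back


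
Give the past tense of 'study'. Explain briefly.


Apply rule: Change -y to -ied. 'study' becomes 'studied'.

studied


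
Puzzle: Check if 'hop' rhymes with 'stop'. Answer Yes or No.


Rime (stressed vowel + following sounds) of 'hop': -op = /ɒp/
Rime of 'stop': -op = /ɒp/
/ɒp/ and /ɒp/ are the same ending sound, so the words rhyme.

Yes


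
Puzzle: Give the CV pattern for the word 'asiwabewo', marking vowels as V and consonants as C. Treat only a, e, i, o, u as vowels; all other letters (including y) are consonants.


Letter mapping: a = V, s = C, i = V, w = C, a = V, b = C, e = V, w = C, o = V.

VCVCVCVCV


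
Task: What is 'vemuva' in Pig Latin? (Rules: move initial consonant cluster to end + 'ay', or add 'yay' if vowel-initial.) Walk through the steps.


'vemuva': move consonant cluster 'v' to end and add 'ay': 'emuvavay'.

emuvavay


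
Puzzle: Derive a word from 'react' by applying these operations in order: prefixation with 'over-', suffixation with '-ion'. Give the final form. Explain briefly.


Step 1: Add prefix 'over-' to 'react' = 'overreact'
Step 2: Add suffix '-ion' to 'overreact' = 'overreaction'

overreaction


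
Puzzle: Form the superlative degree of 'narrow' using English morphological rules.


Apply superlative formation (add -est): 'narrow' -> 'narrowest'.

narrowest


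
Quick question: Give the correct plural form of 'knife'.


Apply rule: Change -fe to -ves. 'knife' becomes 'knives'.

knives


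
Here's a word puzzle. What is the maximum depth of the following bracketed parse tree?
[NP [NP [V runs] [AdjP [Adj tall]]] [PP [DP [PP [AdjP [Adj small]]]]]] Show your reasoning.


Count bracket nesting levels:
'[' at pos 0: depth = 1
'[' at pos 4: depth = 2
'[' at pos 8: depth = 3
'[' at pos 17: depth = 3
'[' at pos 23: depth = 4
'[' at pos 36: depth = 2
'[' at pos 40: depth = 3
'[' at pos 44: depth = 4
'[' at pos 48: depth = 5
'[' at pos 54: depth = 6
Maximum depth reached: 6

6


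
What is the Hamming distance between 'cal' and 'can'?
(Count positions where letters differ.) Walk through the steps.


Alignment:
Position 1: 'c' vs 'c' = match
Position 2: 'a' vs 'a' = match
Position 3: 'l' vs 'n' = DIFFER
Total differences: 1

1


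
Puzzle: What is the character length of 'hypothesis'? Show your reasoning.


Spell out 'hypothesis' and number each letter: h(1), y(2), p(3), o(4), t(5), h(6), e(7), s(8), i(9), s(10). Total: 10 letters.

10


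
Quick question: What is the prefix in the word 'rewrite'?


The word 'rewrite' = 're' (prefix) + 'write' (root). The prefix is 're'.

re


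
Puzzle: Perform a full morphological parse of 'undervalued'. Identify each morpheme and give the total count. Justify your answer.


Step 1: Identify prefix: 'under' (meaning: beneath/insufficient)
Step 2: Identify root: 'value'
Step 3: Identify suffix(es): 'ed'
Decomposition: under- (prefix: beneath/insufficient) + value (root) + -ed (suffix: past)
Total morphemes: 3

3 morphemes (under- (prefix: beneath/insufficient) + value (root) + -ed (suffix: past))


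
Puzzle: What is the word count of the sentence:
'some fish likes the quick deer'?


Split into words: some | fish | likes | the | quick | deer = 6 words.

6


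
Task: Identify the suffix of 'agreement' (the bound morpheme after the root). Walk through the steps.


The word 'agreement' = 'agree' (root) + '-ment' (suffix). The suffix is '-ment'.

ment


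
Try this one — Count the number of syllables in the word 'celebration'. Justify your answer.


Break 'celebration' into syllables: cel-e-bra-tion -> cel | e | bra | tion = 4 syllables

4 syllables


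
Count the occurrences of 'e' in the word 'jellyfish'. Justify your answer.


Letter 'e' in 'jellyfish': found at position(s) 2 = 1 occurrence(s).

1


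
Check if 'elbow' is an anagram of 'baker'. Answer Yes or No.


Sorted letters of 'elbow': 'below'
Sorted letters of 'baker': 'abekr'
They do not match.

No


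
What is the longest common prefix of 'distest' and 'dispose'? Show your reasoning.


Compare from the start: 3 characters match: 'dis'. Mismatch at position 4: 't' vs 'p'.

dis


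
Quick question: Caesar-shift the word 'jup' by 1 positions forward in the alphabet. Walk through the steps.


Shift each letter by 1: j -> k, u -> v, p -> q. Result: 'kvq'.

kvq


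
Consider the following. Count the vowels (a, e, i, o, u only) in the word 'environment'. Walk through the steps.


Vowels in 'environment': e, i, o, e = 4 vowels.

4


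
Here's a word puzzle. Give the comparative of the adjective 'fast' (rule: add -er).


Apply comparative formation (add -er): 'fast' -> 'faster'.

faster


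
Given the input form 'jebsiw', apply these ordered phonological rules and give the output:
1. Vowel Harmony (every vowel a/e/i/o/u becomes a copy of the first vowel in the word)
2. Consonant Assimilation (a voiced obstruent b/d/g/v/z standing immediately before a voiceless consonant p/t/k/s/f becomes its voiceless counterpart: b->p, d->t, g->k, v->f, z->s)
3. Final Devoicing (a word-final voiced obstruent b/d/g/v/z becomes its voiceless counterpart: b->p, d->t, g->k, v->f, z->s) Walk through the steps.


Starting form: 'jebsiw'
Rule 1: Vowel Harmony: all vowels become 'e' (matching first vowel). 'jebsiw' -> 'jebsew'
Rule 2: Consonant Assimilation: voiced obstruent before voiceless consonant becomes voiceless ('bs' -> 'ps'). 'jebsew' -> 'jepsew'
Rule 3: Final Devoicing: final consonant 'w' is not one of the voiced obstruents b/d/g/v/z. No change.
Final form: 'jepsew'

jepsew


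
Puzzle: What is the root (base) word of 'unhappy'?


Remove prefix 'un' from 'unhappy' to get root 'happy'.

happy


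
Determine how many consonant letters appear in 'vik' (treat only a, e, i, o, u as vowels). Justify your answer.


Consonants in 'vik': v, k = 2 consonants.

2


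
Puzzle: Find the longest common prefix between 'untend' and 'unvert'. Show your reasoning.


Compare from the start: 2 characters match: 'un'. Mismatch at position 3: 't' vs 'v'.

un


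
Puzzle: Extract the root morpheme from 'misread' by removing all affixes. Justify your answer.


Remove prefix 'mis' from 'misread' to get root 'read'.

read


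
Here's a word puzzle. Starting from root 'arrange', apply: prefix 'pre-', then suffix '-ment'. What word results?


Step 1: Add prefix 'pre-' to 'arrange' = 'prearrange'
Step 2: Add suffix '-ment' to 'prearrange' = 'prearrangement'

prearrangement


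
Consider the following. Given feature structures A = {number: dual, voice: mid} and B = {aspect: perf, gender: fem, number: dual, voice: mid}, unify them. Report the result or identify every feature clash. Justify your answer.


Compare features:
aspect: A=_ vs B=perf -> unified: perf
gender: A=_ vs B=fem -> unified: fem
number: A=dual vs B=dual -> unified: dual
voice: A=mid vs B=mid -> unified: mid
No clashes found.

Unified: {aspect: perf, gender: fem, number: dual, voice: mid}


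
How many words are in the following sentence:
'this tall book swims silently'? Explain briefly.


Split into words: this | tall | book | swims | silently = 5 words.

5


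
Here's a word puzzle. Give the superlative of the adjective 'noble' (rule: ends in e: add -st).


Apply superlative formation (ends in e: add -st): 'noble' -> 'noblest'.

noblest


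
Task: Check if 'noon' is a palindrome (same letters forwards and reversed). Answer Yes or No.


Forward: 'noon'
Reversed: 'noon'
They are identical.

Yes


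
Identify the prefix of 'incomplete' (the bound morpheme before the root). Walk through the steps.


The word 'incomplete' = 'in' (prefix) + 'complete' (root). The prefix is 'in'.

in


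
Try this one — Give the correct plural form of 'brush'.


Apply rule: Add -es (sibilant/fricative ending). 'brush' becomes 'brushes'.

brushes


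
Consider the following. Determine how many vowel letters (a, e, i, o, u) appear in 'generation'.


Vowels in 'generation': e, e, a, i, o = 5 vowels.

5


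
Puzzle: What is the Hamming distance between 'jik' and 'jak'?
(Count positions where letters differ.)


Alignment:
Position 1: 'j' vs 'j' = match
Position 2: 'i' vs 'a' = DIFFER
Position 3: 'k' vs 'k' = match
Total differences: 1

1


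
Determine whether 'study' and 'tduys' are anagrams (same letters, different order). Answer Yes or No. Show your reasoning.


Sorted letters of 'study': 'dstuy'
Sorted letters of 'tduys': 'dstuy'
They match.

Yes


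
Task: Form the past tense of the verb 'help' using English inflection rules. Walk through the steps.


Apply rule: Add -ed. 'help' becomes 'helped'.

helped


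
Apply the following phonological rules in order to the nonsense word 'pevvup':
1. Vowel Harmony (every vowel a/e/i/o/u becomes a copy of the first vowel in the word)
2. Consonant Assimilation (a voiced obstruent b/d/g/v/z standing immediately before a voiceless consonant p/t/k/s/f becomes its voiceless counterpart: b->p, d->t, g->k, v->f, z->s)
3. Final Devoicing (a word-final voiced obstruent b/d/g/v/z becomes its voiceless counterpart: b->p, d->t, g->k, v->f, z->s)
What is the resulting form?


Starting form: 'pevvup'
Rule 1: Vowel Harmony: all vowels become 'e' (matching first vowel). 'pevvup' -> 'pevvep'
Rule 2: Consonant Assimilation: no voiced obstruent (b/d/g/v/z) stands immediately before a voiceless consonant (p/t/k/s/f). No change.
Rule 3: Final Devoicing: final consonant 'p' is not one of the voiced obstruents b/d/g/v/z. No change.
Final form: 'pevvep'

pevvep


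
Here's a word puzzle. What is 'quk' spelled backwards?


Reverse 'quk' character by character: 'kuq'.

kuq


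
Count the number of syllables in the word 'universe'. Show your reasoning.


Break 'universe' into syllables: u-ni-verse -> u | ni | verse = 3 syllables

3 syllables


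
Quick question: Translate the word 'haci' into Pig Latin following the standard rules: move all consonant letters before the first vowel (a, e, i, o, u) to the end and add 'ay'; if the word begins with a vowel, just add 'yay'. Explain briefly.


'haci': move consonant cluster 'h' to end and add 'ay': 'acihay'.

acihay


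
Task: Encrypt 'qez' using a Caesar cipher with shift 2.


Shift each letter by 2: q -> s, e -> g, z -> b. Result: 'sgb'.

sgb


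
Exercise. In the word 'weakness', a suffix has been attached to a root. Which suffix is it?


The word 'weakness' = 'weak' (root) + '-ness' (suffix). The suffix is '-ness'.

ness


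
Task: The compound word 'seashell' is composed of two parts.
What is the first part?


Split 'seashell' into 'sea' + 'shell'. The first part is 'sea'.

sea


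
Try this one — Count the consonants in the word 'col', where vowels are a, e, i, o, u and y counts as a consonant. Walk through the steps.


Consonants in 'col': c, l = 2 consonants.

2


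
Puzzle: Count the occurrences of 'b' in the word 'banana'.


Letter 'b' in 'banana': found at position(s) 1 = 1 occurrence(s).

1


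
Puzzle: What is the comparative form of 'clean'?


Apply comparative formation (add -er): 'clean' -> 'cleaner'.

cleaner


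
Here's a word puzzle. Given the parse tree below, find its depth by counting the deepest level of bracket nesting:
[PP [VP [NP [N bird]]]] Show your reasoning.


Count bracket nesting levels:
'[' at pos 0: depth = 1
'[' at pos 4: depth = 2
'[' at pos 8: depth = 3
'[' at pos 12: depth = 4
Maximum depth reached: 4

4


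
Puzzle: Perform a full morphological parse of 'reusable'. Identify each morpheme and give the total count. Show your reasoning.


Step 1: Identify prefix: 're' (meaning: again)
Step 2: Identify root: 'use'
Step 3: Identify suffix(es): 'able'
Decomposition: re- (prefix: again) + use (root) + -able (suffix: capable of)
Total morphemes: 3

3 morphemes (re- (prefix: again) + use (root) + -able (suffix: capable of))


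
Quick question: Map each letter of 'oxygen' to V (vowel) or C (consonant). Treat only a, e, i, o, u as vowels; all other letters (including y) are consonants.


Letter mapping: o = V, x = C, y = C, g = C, e = V, n = C.

VCCCVC


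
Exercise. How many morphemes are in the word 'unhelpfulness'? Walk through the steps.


Decomposition: un- (prefix) + help (root) + -ful (suffix) + -ness (suffix) = 4 morpheme(s)

4 morphemes


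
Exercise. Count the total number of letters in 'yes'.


Spell out 'yes' and number each letter: y(1), e(2), s(3). Total: 3 letters.

3


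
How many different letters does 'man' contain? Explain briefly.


Unique letters in 'man': {a, m, n} = 3 distinct letters.

3


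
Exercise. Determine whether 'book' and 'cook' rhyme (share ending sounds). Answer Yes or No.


Rime (stressed vowel + following sounds) of 'book': -ook = /ʊk/
Rime of 'cook': -ook = /ʊk/
/ʊk/ and /ʊk/ are the same ending sound, so the words rhyme.

Yes


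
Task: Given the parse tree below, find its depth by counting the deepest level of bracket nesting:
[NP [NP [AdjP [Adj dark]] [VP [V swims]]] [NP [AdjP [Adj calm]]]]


Count bracket nesting levels:
'[' at pos 0: depth = 1
'[' at pos 4: depth = 2
'[' at pos 8: depth = 3
'[' at pos 14: depth = 4
'[' at pos 26: depth = 3
'[' at pos 30: depth = 4
'[' at pos 42: depth = 2
'[' at pos 46: depth = 3
'[' at pos 52: depth = 4
Maximum depth reached: 4

4


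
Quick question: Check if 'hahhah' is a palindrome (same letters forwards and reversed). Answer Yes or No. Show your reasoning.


Forward: 'hahhah'
Reversed: 'hahhah'
They are identical.

Yes


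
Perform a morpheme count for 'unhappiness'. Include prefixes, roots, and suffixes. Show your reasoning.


Decomposition: un- (prefix) + happy (root) + -ness (suffix) = 3 morpheme(s)

3 morphemes


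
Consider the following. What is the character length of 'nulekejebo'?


Spell out 'nulekejebo' and number each letter: n(1), u(2), l(3), e(4), k(5), e(6), j(7), e(8), b(9), o(10). Total: 10 letters.

10


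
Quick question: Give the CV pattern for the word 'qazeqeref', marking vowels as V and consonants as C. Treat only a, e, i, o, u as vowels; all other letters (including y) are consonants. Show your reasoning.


Letter mapping: q = C, a = V, z = C, e = V, q = C, e = V, r = C, e = V, f = C.

CVCVCVCVC


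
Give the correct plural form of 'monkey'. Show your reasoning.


Apply rule: Add -s. 'monkey' becomes 'monkeys'.

monkeys


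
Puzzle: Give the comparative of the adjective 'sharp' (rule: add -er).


Apply comparative formation (add -er): 'sharp' -> 'sharper'.

sharper


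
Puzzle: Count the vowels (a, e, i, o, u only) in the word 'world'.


Vowels in 'world': o = 1 vowels.

1


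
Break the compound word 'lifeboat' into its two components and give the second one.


Split 'lifeboat' into 'life' + 'boat'. The second part is 'boat'.

boat


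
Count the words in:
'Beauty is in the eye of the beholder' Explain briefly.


Split into words: Beauty | is | in | the | eye | of | the | beholder = 8 words.

8


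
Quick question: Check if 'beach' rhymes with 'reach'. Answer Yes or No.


Rime (stressed vowel + following sounds) of 'beach': -each = /iːtʃ/
Rime of 'reach': -each = /iːtʃ/
/iːtʃ/ and /iːtʃ/ are the same ending sound, so the words rhyme.

Yes


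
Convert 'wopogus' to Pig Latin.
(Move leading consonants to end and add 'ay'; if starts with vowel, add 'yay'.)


'wopogus': move consonant cluster 'w' to end and add 'ay': 'opogusway'.

opogusway


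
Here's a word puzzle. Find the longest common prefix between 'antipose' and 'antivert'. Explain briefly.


Compare from the start: 4 characters match: 'anti'. Mismatch at position 5: 'p' vs 'v'.

anti


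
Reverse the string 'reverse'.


Reverse 'reverse' character by character: 'esrever'.

esrever


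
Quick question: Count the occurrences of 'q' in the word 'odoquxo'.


Letter 'q' in 'odoquxo': found at position(s) 4 = 1 occurrence(s).

1


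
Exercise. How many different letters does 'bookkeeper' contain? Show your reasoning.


Unique letters in 'bookkeeper': {b, e, k, o, p, r} = 6 distinct letters.

6


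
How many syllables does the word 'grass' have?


Break 'grass' into syllables: grass -> grass = 1 syllable

1 syllable


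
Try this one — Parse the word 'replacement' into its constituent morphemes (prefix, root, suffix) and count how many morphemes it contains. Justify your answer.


Step 1: Identify prefix: 're' (meaning: again)
Step 2: Identify root: 'place'
Step 3: Identify suffix(es): 'ment'
Decomposition: re- (prefix: again) + place (root) + -ment (suffix: action/result)
Total morphemes: 3

3 morphemes (re- (prefix: again) + place (root) + -ment (suffix: action/result))


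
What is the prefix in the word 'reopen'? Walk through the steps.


The word 'reopen' = 're' (prefix) + 'open' (root). The prefix is 're'.

re


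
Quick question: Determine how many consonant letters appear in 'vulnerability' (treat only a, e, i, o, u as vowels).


Consonants in 'vulnerability': v, l, n, r, b, l, t, y = 8 consonants.

8


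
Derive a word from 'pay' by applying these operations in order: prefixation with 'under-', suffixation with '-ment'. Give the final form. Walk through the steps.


Step 1: Add prefix 'under-' to 'pay' = 'underpay'
Step 2: Add suffix '-ment' to 'underpay' = 'underpayment'

underpayment


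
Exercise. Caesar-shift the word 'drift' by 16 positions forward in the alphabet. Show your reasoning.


Shift each letter by 16: d -> t, r -> h, i -> y, f -> v, t -> j. Result: 'thyvj'.

thyvj


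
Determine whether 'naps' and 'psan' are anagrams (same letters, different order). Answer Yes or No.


Sorted letters of 'naps': 'anps'
Sorted letters of 'psan': 'anps'
They match.

Yes


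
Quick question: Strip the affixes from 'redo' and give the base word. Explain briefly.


Remove prefix 're' from 'redo' to get root 'do'.

do


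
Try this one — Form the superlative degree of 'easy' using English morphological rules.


Apply superlative formation (consonant + y: change y to i, add -est): 'easy' -> 'easiest'.

easiest


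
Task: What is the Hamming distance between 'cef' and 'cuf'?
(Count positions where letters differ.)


Alignment:
Position 1: 'c' vs 'c' = match
Position 2: 'e' vs 'u' = DIFFER
Position 3: 'f' vs 'f' = match
Total differences: 1

1


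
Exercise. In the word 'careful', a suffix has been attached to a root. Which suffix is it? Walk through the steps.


The word 'careful' = 'care' (root) + '-ful' (suffix). The suffix is '-ful'.

ful


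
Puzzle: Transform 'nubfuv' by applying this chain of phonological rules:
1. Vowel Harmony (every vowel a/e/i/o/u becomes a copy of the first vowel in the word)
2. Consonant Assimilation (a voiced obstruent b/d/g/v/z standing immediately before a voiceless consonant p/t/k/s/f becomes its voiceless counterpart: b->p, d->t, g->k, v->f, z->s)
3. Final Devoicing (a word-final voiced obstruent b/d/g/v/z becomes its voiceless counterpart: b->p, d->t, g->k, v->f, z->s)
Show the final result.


Starting form: 'nubfuv'
Rule 1: Vowel Harmony: all vowels already match. No change.
Rule 2: Consonant Assimilation: voiced obstruent before voiceless consonant becomes voiceless ('bf' -> 'pf'). 'nubfuv' -> 'nupfuv'
Rule 3: Final Devoicing: word-final voiced obstruent 'v' becomes voiceless 'f'. 'nupfuv' -> 'nupfuf'
Final form: 'nupfuf'

nupfuf


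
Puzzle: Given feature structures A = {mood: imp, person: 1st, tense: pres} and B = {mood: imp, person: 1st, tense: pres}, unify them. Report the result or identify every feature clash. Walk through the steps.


Compare features:
mood: A=imp vs B=imp -> unified: imp
person: A=1st vs B=1st -> unified: 1st
tense: A=pres vs B=pres -> unified: pres
No clashes found.

Unified: {mood: imp, person: 1st, tense: pres}


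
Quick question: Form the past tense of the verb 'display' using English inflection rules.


Apply rule: Add -ed. 'display' becomes 'displayed'.

displayed


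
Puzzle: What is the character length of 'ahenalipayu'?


Spell out 'ahenalipayu' and number each letter: a(1), h(2), e(3), n(4), a(5), l(6), i(7), p(8), a(9), y(10), u(11). Total: 11 letters.

11


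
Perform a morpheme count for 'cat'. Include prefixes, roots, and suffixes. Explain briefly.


Decomposition: cat (free morpheme) = 1 morpheme(s)

1 morphemes


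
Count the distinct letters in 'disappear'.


Unique letters in 'disappear': {a, d, e, i, p, r, s} = 7 distinct letters.

7


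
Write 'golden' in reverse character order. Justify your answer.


Reverse 'golden' character by character: 'nedlog'.

nedlog


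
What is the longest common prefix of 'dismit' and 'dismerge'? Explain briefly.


Compare from the start: 4 characters match: 'dism'. Mismatch at position 5: 'i' vs 'e'.

dism


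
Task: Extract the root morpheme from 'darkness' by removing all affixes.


Remove suffix '-ness' from 'darkness' to get root 'dark'.

dark


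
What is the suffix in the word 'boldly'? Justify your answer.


The word 'boldly' = 'bold' (root) + '-ly' (suffix). The suffix is '-ly'.

ly


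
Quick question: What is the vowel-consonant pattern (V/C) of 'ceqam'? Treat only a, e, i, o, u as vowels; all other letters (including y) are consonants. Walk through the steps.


Letter mapping: c = C, e = V, q = C, a = V, m = C.

CVCVC


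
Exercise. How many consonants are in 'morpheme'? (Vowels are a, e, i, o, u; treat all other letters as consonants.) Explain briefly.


Consonants in 'morpheme': m, r, p, h, m = 5 consonants.

5


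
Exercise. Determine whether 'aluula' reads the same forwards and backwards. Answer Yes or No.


Forward: 'aluula'
Reversed: 'aluula'
They are identical.

Yes


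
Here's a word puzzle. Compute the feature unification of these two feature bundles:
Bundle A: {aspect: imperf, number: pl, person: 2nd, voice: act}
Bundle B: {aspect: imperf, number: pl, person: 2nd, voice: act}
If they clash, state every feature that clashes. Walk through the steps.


Compare features:
aspect: A=imperf vs B=imperf -> unified: imperf
number: A=pl vs B=pl -> unified: pl
person: A=2nd vs B=2nd -> unified: 2nd
voice: A=act vs B=act -> unified: act
No clashes found.

Unified: {aspect: imperf, number: pl, person: 2nd, voice: act}


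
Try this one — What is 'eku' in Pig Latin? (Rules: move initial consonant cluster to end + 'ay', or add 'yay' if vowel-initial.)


'eku' starts with a vowel, so add 'yay': 'ekuyay'.

ekuyay


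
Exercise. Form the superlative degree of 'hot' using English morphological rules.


Apply superlative formation (double final consonant, add -est): 'hot' -> 'hottest'.

hottest


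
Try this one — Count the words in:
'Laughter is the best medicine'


Split into words: Laughter | is | the | best | medicine = 5 words.

5


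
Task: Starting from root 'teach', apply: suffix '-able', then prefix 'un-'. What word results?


Step 1: Add suffix '-able' to 'teach' = 'teachable'
Step 2: Add prefix 'un-' to 'teachable' = 'unteachable'

unteachable


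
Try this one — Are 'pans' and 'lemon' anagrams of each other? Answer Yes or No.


Sorted letters of 'pans': 'anps'
Sorted letters of 'lemon': 'elmno'
They do not match.

No


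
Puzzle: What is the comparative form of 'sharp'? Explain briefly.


Apply comparative formation (add -er): 'sharp' -> 'sharper'.

sharper


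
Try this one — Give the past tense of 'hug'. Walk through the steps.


Apply rule: Double final consonant and add -ed. 'hug' becomes 'hugged'.

hugged


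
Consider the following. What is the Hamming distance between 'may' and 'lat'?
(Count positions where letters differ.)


Alignment:
Position 1: 'm' vs 'l' = DIFFER
Position 2: 'a' vs 'a' = match
Position 3: 'y' vs 't' = DIFFER
Total differences: 2

2


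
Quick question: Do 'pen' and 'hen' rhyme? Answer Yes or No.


Rime (stressed vowel + following sounds) of 'pen': -en = /ɛn/
Rime of 'hen': -en = /ɛn/
/ɛn/ and /ɛn/ are the same ending sound, so the words rhyme.

Yes


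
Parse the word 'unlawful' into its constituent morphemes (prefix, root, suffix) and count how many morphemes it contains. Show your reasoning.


Step 1: Identify prefix: 'un' (meaning: not/reverse)
Step 2: Identify root: 'law'
Step 3: Identify suffix(es): 'ful'
Decomposition: un- (prefix: not/reverse) + law (root) + -ful (suffix: full of)
Total morphemes: 3

3 morphemes (un- (prefix: not/reverse) + law (root) + -ful (suffix: full of))


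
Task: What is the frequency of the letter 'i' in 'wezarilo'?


Letter 'i' in 'wezarilo': found at position(s) 6 = 1 occurrence(s).

1


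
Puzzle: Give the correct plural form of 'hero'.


Apply rule: Add -es (consonant + o). 'hero' becomes 'heroes'.

heroes


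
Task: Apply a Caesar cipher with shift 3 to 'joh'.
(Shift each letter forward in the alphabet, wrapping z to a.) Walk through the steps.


Shift each letter by 3: j -> m, o -> r, h -> k. Result: 'mrk'.

mrk


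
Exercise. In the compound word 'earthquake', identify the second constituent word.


Split 'earthquake' into 'earth' + 'quake'. The second part is 'quake'.

quake


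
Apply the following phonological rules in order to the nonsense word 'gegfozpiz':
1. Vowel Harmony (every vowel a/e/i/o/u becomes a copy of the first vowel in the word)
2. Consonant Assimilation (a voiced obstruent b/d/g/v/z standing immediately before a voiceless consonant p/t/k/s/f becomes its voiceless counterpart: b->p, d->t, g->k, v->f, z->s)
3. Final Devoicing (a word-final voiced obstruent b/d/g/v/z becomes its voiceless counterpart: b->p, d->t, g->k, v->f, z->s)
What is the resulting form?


Starting form: 'gegfozpiz'
Rule 1: Vowel Harmony: all vowels become 'e' (matching first vowel). 'gegfozpiz' -> 'gegfezpez'
Rule 2: Consonant Assimilation: voiced obstruent before voiceless consonant becomes voiceless ('gf' -> 'kf', 'zp' -> 'sp'). 'gegfezpez' -> 'gekfespez'
Rule 3: Final Devoicing: word-final voiced obstruent 'z' becomes voiceless 's'. 'gekfespez' -> 'gekfespes'
Final form: 'gekfespes'

gekfespes


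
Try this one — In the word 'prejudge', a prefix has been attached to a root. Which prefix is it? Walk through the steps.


The word 'prejudge' = 'pre' (prefix) + 'judge' (root). The prefix is 'pre'.

pre


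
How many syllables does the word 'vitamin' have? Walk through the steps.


Break 'vitamin' into syllables: vi-ta-min -> vi | ta | min = 3 syllables

3 syllables


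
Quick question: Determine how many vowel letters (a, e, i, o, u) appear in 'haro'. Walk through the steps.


Vowels in 'haro': a, o = 2 vowels.

2


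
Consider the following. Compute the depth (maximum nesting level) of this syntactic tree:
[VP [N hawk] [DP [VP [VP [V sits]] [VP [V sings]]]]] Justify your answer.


Count bracket nesting levels:
'[' at pos 0: depth = 1
'[' at pos 4: depth = 2
'[' at pos 13: depth = 2
'[' at pos 17: depth = 3
'[' at pos 21: depth = 4
'[' at pos 25: depth = 5
'[' at pos 35: depth = 4
'[' at pos 39: depth = 5
Maximum depth reached: 5

5


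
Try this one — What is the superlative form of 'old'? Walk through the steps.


Apply superlative formation (add -est): 'old' -> 'oldest'.

oldest


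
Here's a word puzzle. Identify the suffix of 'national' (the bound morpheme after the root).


The word 'national' = 'nation' (root) + '-al' (suffix). The suffix is '-al'.

al


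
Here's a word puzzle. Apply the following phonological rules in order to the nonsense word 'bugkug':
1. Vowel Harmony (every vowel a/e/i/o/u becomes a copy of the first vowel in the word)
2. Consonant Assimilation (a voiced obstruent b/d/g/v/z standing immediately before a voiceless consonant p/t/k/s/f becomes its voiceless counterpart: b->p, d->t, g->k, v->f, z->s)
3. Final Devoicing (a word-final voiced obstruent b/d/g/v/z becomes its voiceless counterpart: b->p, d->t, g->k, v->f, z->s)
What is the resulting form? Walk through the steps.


Starting form: 'bugkug'
Rule 1: Vowel Harmony: all vowels already match. No change.
Rule 2: Consonant Assimilation: voiced obstruent before voiceless consonant becomes voiceless ('gk' -> 'kk'). 'bugkug' -> 'bukkug'
Rule 3: Final Devoicing: word-final voiced obstruent 'g' becomes voiceless 'k'. 'bukkug' -> 'bukkuk'
Final form: 'bukkuk'

bukkuk


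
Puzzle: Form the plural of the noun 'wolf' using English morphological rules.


Apply rule: Change -f to -ves. 'wolf' becomes 'wolves'.

wolves


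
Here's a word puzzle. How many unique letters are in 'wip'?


Unique letters in 'wip': {i, p, w} = 3 distinct letters.

3


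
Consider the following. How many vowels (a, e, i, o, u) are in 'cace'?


Vowels in 'cace': a, e = 2 vowels.

2


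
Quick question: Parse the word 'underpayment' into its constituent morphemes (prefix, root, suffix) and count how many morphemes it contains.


Step 1: Identify prefix: 'under' (meaning: beneath/insufficient)
Step 2: Identify root: 'pay'
Step 3: Identify suffix(es): 'ment'
Decomposition: under- (prefix: beneath/insufficient) + pay (root) + -ment (suffix: action/result)
Total morphemes: 3

3 morphemes (under- (prefix: beneath/insufficient) + pay (root) + -ment (suffix: action/result))


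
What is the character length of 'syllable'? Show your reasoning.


Spell out 'syllable' and number each letter: s(1), y(2), l(3), l(4), a(5), b(6), l(7), e(8). Total: 8 letters.

8


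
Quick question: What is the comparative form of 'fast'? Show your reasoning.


Apply comparative formation (add -er): 'fast' -> 'faster'.

faster


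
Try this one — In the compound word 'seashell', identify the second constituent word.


Split 'seashell' into 'sea' + 'shell'. The second part is 'shell'.

shell


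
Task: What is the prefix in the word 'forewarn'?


The word 'forewarn' = 'fore' (prefix) + 'warn' (root). The prefix is 'fore'.

fore


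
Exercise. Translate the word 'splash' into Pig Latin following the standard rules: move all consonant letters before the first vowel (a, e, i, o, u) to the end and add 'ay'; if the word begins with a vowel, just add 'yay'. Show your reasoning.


'splash': move consonant cluster 'spl' to end and add 'ay': 'ashsplay'.

ashsplay


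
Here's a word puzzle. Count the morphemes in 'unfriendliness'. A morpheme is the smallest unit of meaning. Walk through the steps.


Decomposition: un- (prefix) + friend (root) + -ly (suffix) + -ness (suffix) = 4 morpheme(s)

4 morphemes


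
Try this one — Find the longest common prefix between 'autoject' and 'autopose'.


Compare from the start: 4 characters match: 'auto'. Mismatch at position 5: 'j' vs 'p'.

auto


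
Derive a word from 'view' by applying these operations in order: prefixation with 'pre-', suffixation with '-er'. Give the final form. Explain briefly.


Step 1: Add prefix 'pre-' to 'view' = 'preview'
Step 2: Add suffix '-er' to 'preview' = 'previewer'

previewer


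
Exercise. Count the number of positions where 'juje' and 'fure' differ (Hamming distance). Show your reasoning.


Alignment:
Position 1: 'j' vs 'f' = DIFFER
Position 2: 'u' vs 'u' = match
Position 3: 'j' vs 'r' = DIFFER
Position 4: 'e' vs 'e' = match
Total differences: 2

2


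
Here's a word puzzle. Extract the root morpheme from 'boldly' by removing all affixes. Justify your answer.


Remove suffix '-ly' from 'boldly' to get root 'bold'.

bold
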